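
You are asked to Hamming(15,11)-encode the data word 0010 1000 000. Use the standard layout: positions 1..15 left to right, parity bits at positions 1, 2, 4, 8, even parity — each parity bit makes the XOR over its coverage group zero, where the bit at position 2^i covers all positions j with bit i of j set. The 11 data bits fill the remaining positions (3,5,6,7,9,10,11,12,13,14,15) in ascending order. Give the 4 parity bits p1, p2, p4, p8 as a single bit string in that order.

Place data bits at non-power-of-two positions: b3=0, b5=0, b6=1, b7=0, b9=1, b10=0, b11=0, b12=0, b13=0, b14=0, b15=0.
p1 = XOR of data positions {3,5,7,9,11,13,15} = 0⊕0⊕0⊕1⊕0⊕0⊕0 = 1
p2 = XOR of data positions {3,6,7,10,11,14,15} = 0⊕1⊕0⊕0⊕0⊕0⊕0 = 1
p4 = XOR of data positions {5,6,7,12,13,14,15} = 0⊕1⊕0⊕0⊕0⊕0⊕0 = 1
p8 = XOR of data positions {9,10,11,12,13,14,15} = 1⊕0⊕0⊕0⊕0⊕0⊕0 = 1
Parity bits p1,p2,p4,p8 = 1111

1111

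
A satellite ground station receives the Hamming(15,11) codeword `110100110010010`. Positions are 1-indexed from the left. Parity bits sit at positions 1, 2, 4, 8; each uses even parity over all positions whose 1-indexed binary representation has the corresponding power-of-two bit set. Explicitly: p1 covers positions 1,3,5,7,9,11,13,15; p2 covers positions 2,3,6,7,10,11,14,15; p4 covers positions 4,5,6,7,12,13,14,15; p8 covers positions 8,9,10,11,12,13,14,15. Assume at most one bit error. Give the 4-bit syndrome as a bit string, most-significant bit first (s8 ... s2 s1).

1101

s1: b1⊕b3⊕b5⊕b7⊕b9⊕b11⊕b13⊕b15 = 1⊕0⊕0⊕1⊕0⊕1⊕0⊕0 = 1
s2: b2⊕b3⊕b6⊕b7⊕b10⊕b11⊕b14⊕b15 = 1⊕0⊕0⊕1⊕0⊕1⊕1⊕0 = 0
s4: b4⊕b5⊕b6⊕b7⊕b12⊕b13⊕b14⊕b15 = 1⊕0⊕0⊕1⊕0⊕0⊕1⊕0 = 1
s8: b8⊕b9⊕b10⊕b11⊕b12⊕b13⊕b14⊕b15 = 1⊕0⊕0⊕1⊕0⊕0⊕1⊕0 = 1
Syndrome (s8...s1) = 1101 → position 13.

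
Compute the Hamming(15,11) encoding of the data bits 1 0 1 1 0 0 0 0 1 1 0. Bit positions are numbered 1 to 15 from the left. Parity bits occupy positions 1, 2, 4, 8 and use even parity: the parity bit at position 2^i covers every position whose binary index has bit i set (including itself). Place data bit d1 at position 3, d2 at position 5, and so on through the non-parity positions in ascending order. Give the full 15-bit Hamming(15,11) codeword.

101001100000110

Place data bits at non-power-of-two positions: b3=1, b5=0, b6=1, b7=1, b9=0, b10=0, b11=0, b12=0, b13=1, b14=1, b15=0.
p1 = XOR of data positions {3,5,7,9,11,13,15} = 1⊕0⊕1⊕0⊕0⊕1⊕0 = 1
p2 = XOR of data positions {3,6,7,10,11,14,15} = 1⊕1⊕1⊕0⊕0⊕1⊕0 = 0
p4 = XOR of data positions {5,6,7,12,13,14,15} = 0⊕1⊕1⊕0⊕1⊕1⊕0 = 0
p8 = XOR of data positions {9,10,11,12,13,14,15} = 0⊕0⊕0⊕0⊕1⊕1⊕0 = 0
Codeword b1..b15 = 101001100000110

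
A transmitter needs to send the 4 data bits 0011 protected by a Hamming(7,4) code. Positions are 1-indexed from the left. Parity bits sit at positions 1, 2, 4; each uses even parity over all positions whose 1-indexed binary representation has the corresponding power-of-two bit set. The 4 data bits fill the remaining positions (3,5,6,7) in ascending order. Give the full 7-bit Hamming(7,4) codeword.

Place data bits at non-power-of-two positions: b3=0, b5=0, b6=1, b7=1.
p1 = XOR of data positions {3,5,7} = 0⊕0⊕1 = 1
p2 = XOR of data positions {3,6,7} = 0⊕1⊕1 = 0
p4 = XOR of data positions {5,6,7} = 0⊕1⊕1 = 0
Codeword b1..b7 = 1000011

1000011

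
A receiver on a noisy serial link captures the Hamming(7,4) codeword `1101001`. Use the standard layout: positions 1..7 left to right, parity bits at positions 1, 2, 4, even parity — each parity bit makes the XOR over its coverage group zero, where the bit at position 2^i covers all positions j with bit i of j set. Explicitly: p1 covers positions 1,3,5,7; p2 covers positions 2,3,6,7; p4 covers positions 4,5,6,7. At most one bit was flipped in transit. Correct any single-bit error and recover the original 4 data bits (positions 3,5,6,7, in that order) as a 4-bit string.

0001

s1: b1⊕b3⊕b5⊕b7 = 1⊕0⊕0⊕1 = 0
s2: b2⊕b3⊕b6⊕b7 = 1⊕0⊕0⊕1 = 0
s4: b4⊕b5⊕b6⊕b7 = 1⊕0⊕0⊕1 = 0
Syndrome (s4...s1) = 000 → position 0 (no error).
No correction needed.
Data bits at positions 3,5,6,7: 0001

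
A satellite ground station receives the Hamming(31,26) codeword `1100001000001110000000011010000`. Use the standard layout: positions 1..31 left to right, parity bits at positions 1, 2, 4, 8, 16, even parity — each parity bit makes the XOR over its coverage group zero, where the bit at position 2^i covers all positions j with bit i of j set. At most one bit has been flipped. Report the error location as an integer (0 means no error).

18

s1: b1⊕b3⊕b5⊕b7⊕b9⊕b11⊕b13⊕b15⊕b17⊕b19⊕b21⊕b23⊕b25⊕b27⊕b29⊕b31 = 1⊕0⊕0⊕1⊕0⊕0⊕1⊕1⊕0⊕0⊕0⊕0⊕1⊕1⊕0⊕0 = 0
s2: b2⊕b3⊕b6⊕b7⊕b10⊕b11⊕b14⊕b15⊕b18⊕b19⊕b22⊕b23⊕b26⊕b27⊕b30⊕b31 = 1⊕0⊕0⊕1⊕0⊕0⊕1⊕1⊕0⊕0⊕0⊕0⊕0⊕1⊕0⊕0 = 1
s4: b4⊕b5⊕b6⊕b7⊕b12⊕b13⊕b14⊕b15⊕b20⊕b21⊕b22⊕b23⊕b28⊕b29⊕b30⊕b31 = 0⊕0⊕0⊕1⊕0⊕1⊕1⊕1⊕0⊕0⊕0⊕0⊕0⊕0⊕0⊕0 = 0
s8: b8⊕b9⊕b10⊕b11⊕b12⊕b13⊕b14⊕b15⊕b24⊕b25⊕b26⊕b27⊕b28⊕b29⊕b30⊕b31 = 0⊕0⊕0⊕0⊕0⊕1⊕1⊕1⊕1⊕1⊕0⊕1⊕0⊕0⊕0⊕0 = 0
s16: b16⊕b17⊕b18⊕b19⊕b20⊕b21⊕b22⊕b23⊕b24⊕b25⊕b26⊕b27⊕b28⊕b29⊕b30⊕b31 = 0⊕0⊕0⊕0⊕0⊕0⊕0⊕0⊕1⊕1⊕0⊕1⊕0⊕0⊕0⊕0 = 1
Syndrome (s16...s1) = 10010 → position 18.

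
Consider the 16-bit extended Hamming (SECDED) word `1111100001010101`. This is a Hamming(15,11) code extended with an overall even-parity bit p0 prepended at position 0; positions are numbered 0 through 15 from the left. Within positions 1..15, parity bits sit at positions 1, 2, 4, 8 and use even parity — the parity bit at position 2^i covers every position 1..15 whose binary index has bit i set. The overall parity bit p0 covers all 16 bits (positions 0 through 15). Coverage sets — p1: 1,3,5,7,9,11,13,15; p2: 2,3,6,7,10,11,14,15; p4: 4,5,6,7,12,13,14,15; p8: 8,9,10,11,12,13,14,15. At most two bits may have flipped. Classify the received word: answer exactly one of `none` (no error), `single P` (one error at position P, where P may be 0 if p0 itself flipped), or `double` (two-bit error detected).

s1: b1⊕b3⊕b5⊕b7⊕b9⊕b11⊕b13⊕b15 = 1⊕1⊕0⊕0⊕1⊕1⊕1⊕1 = 0
s2: b2⊕b3⊕b6⊕b7⊕b10⊕b11⊕b14⊕b15 = 1⊕1⊕0⊕0⊕0⊕1⊕0⊕1 = 0
s4: b4⊕b5⊕b6⊕b7⊕b12⊕b13⊕b14⊕b15 = 1⊕0⊕0⊕0⊕0⊕1⊕0⊕1 = 1
s8: b8⊕b9⊕b10⊕b11⊕b12⊕b13⊕b14⊕b15 = 0⊕1⊕0⊕1⊕0⊕1⊕0⊕1 = 0
Syndrome (s8...s1) = 0100 → position 4.
Overall parity (XOR of all 16 bits, including p0): 1⊕1⊕1⊕1⊕1⊕0⊕0⊕0⊕0⊕1⊕0⊕1⊕0⊕1⊕0⊕1 = 1
Overall=1, syndrome position=4 → single-bit error at position 4.

single 4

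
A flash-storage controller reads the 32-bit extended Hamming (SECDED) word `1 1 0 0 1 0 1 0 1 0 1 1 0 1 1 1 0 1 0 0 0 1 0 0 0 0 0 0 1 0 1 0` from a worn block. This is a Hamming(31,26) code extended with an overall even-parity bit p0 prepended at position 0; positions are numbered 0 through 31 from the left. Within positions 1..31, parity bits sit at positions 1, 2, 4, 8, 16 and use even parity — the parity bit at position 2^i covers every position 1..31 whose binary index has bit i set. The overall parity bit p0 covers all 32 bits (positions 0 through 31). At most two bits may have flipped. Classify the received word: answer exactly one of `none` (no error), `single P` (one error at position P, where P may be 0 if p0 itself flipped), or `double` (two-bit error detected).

none

s1: b1⊕b3⊕b5⊕b7⊕b9⊕b11⊕b13⊕b15⊕b17⊕b19⊕b21⊕b23⊕b25⊕b27⊕b29⊕b31 = 1⊕0⊕0⊕0⊕0⊕1⊕1⊕1⊕1⊕0⊕1⊕0⊕0⊕0⊕0⊕0 = 0
s2: b2⊕b3⊕b6⊕b7⊕b10⊕b11⊕b14⊕b15⊕b18⊕b19⊕b22⊕b23⊕b26⊕b27⊕b30⊕b31 = 0⊕0⊕1⊕0⊕1⊕1⊕1⊕1⊕0⊕0⊕0⊕0⊕0⊕0⊕1⊕0 = 0
s4: b4⊕b5⊕b6⊕b7⊕b12⊕b13⊕b14⊕b15⊕b20⊕b21⊕b22⊕b23⊕b28⊕b29⊕b30⊕b31 = 1⊕0⊕1⊕0⊕0⊕1⊕1⊕1⊕0⊕1⊕0⊕0⊕1⊕0⊕1⊕0 = 0
s8: b8⊕b9⊕b10⊕b11⊕b12⊕b13⊕b14⊕b15⊕b24⊕b25⊕b26⊕b27⊕b28⊕b29⊕b30⊕b31 = 1⊕0⊕1⊕1⊕0⊕1⊕1⊕1⊕0⊕0⊕0⊕0⊕1⊕0⊕1⊕0 = 0
s16: b16⊕b17⊕b18⊕b19⊕b20⊕b21⊕b22⊕b23⊕b24⊕b25⊕b26⊕b27⊕b28⊕b29⊕b30⊕b31 = 0⊕1⊕0⊕0⊕0⊕1⊕0⊕0⊕0⊕0⊕0⊕0⊕1⊕0⊕1⊕0 = 0
Syndrome (s16...s1) = 00000 → position 0 (no error).
Overall parity (XOR of all 32 bits, including p0): 1⊕1⊕0⊕0⊕1⊕0⊕1⊕0⊕1⊕0⊕1⊕1⊕0⊕1⊕1⊕1⊕0⊕1⊕0⊕0⊕0⊕1⊕0⊕0⊕0⊕0⊕0⊕0⊕1⊕0⊕1⊕0 = 0
Overall=0, syndrome position=0 → no error.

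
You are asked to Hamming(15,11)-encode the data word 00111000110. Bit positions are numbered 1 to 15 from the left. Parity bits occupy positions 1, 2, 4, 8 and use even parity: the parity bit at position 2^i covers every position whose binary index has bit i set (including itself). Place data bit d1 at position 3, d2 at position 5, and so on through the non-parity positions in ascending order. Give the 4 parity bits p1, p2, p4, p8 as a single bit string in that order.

1101

Place data bits at non-power-of-two positions: b3=0, b5=0, b6=1, b7=1, b9=1, b10=0, b11=0, b12=0, b13=1, b14=1, b15=0.
p1 = XOR of data positions {3,5,7,9,11,13,15} = 0⊕0⊕1⊕1⊕0⊕1⊕0 = 1
p2 = XOR of data positions {3,6,7,10,11,14,15} = 0⊕1⊕1⊕0⊕0⊕1⊕0 = 1
p4 = XOR of data positions {5,6,7,12,13,14,15} = 0⊕1⊕1⊕0⊕1⊕1⊕0 = 0
p8 = XOR of data positions {9,10,11,12,13,14,15} = 1⊕0⊕0⊕0⊕1⊕1⊕0 = 1
Parity bits p1,p2,p4,p8 = 1101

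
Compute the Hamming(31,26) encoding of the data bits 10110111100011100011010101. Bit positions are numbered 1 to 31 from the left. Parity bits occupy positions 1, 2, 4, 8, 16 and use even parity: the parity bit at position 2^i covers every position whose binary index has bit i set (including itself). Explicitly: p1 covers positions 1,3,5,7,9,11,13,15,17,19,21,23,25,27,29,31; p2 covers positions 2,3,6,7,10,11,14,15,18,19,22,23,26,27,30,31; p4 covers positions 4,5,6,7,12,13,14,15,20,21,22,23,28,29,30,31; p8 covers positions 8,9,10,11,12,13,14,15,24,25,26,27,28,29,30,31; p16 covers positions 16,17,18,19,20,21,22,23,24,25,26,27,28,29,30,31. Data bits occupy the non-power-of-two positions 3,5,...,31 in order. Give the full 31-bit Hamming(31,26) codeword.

1111011101111000011100011010101

Place data bits at non-power-of-two positions: b3=1, b5=0, b6=1, b7=1, b9=0, b10=1, b11=1, b12=1, b13=1, b14=0, b15=0, b17=0, b18=1, b19=1, b20=1, b21=0, b22=0, b23=0, b24=1, b25=1, b26=0, b27=1, b28=0, b29=1, b30=0, b31=1.
p1 = XOR of data positions {3,5,7,9,11,13,15,17,19,21,23,25,27,29,31} = 1⊕0⊕1⊕0⊕1⊕1⊕0⊕0⊕1⊕0⊕0⊕1⊕1⊕1⊕1 = 1
p2 = XOR of data positions {3,6,7,10,11,14,15,18,19,22,23,26,27,30,31} = 1⊕1⊕1⊕1⊕1⊕0⊕0⊕1⊕1⊕0⊕0⊕0⊕1⊕0⊕1 = 1
p4 = XOR of data positions {5,6,7,12,13,14,15,20,21,22,23,28,29,30,31} = 0⊕1⊕1⊕1⊕1⊕0⊕0⊕1⊕0⊕0⊕0⊕0⊕1⊕0⊕1 = 1
p8 = XOR of data positions {9,10,11,12,13,14,15,24,25,26,27,28,29,30,31} = 0⊕1⊕1⊕1⊕1⊕0⊕0⊕1⊕1⊕0⊕1⊕0⊕1⊕0⊕1 = 1
p16 = XOR of data positions {17,18,19,20,21,22,23,24,25,26,27,28,29,30,31} = 0⊕1⊕1⊕1⊕0⊕0⊕0⊕1⊕1⊕0⊕1⊕0⊕1⊕0⊕1 = 0
Codeword b1..b31 = 1111011101111000011100011010101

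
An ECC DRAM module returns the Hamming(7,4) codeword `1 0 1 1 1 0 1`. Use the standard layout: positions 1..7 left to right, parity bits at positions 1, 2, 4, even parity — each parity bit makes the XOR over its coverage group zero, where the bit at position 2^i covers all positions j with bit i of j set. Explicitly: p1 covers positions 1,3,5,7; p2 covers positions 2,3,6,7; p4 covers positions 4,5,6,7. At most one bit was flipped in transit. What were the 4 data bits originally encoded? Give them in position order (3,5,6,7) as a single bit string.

s1: b1⊕b3⊕b5⊕b7 = 1⊕1⊕1⊕1 = 0
s2: b2⊕b3⊕b6⊕b7 = 0⊕1⊕0⊕1 = 0
s4: b4⊕b5⊕b6⊕b7 = 1⊕1⊕0⊕1 = 1
Syndrome (s4...s1) = 100 → position 4.
Flip bit 4: corrected codeword = 1010101
Data bits at positions 3,5,6,7: 1101

1101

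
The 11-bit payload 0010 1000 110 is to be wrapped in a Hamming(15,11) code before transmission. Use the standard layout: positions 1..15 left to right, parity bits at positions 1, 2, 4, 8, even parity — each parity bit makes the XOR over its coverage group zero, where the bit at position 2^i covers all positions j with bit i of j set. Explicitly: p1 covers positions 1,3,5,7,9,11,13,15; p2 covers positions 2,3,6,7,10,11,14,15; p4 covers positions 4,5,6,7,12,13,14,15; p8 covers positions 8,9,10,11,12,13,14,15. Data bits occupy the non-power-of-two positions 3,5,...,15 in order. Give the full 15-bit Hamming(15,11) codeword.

Place data bits at non-power-of-two positions: b3=0, b5=0, b6=1, b7=0, b9=1, b10=0, b11=0, b12=0, b13=1, b14=1, b15=0.
p1 = XOR of data positions {3,5,7,9,11,13,15} = 0⊕0⊕0⊕1⊕0⊕1⊕0 = 0
p2 = XOR of data positions {3,6,7,10,11,14,15} = 0⊕1⊕0⊕0⊕0⊕1⊕0 = 0
p4 = XOR of data positions {5,6,7,12,13,14,15} = 0⊕1⊕0⊕0⊕1⊕1⊕0 = 1
p8 = XOR of data positions {9,10,11,12,13,14,15} = 1⊕0⊕0⊕0⊕1⊕1⊕0 = 1
Codeword b1..b15 = 000101011000110

000101011000110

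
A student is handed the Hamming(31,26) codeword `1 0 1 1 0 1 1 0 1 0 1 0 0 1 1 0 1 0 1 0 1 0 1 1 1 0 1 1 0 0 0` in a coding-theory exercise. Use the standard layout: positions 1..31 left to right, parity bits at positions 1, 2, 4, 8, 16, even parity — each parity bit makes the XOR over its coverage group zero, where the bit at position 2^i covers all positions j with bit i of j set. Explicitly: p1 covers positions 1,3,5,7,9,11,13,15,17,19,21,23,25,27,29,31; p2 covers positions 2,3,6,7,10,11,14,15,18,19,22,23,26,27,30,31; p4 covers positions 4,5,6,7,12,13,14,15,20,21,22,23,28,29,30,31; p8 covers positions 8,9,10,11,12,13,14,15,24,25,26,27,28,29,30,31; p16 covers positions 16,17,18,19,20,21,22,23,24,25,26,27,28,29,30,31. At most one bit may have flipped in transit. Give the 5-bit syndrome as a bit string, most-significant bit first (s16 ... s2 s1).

00010

s1: b1⊕b3⊕b5⊕b7⊕b9⊕b11⊕b13⊕b15⊕b17⊕b19⊕b21⊕b23⊕b25⊕b27⊕b29⊕b31 = 1⊕1⊕0⊕1⊕1⊕1⊕0⊕1⊕1⊕1⊕1⊕1⊕1⊕1⊕0⊕0 = 0
s2: b2⊕b3⊕b6⊕b7⊕b10⊕b11⊕b14⊕b15⊕b18⊕b19⊕b22⊕b23⊕b26⊕b27⊕b30⊕b31 = 0⊕1⊕1⊕1⊕0⊕1⊕1⊕1⊕0⊕1⊕0⊕1⊕0⊕1⊕0⊕0 = 1
s4: b4⊕b5⊕b6⊕b7⊕b12⊕b13⊕b14⊕b15⊕b20⊕b21⊕b22⊕b23⊕b28⊕b29⊕b30⊕b31 = 1⊕0⊕1⊕1⊕0⊕0⊕1⊕1⊕0⊕1⊕0⊕1⊕1⊕0⊕0⊕0 = 0
s8: b8⊕b9⊕b10⊕b11⊕b12⊕b13⊕b14⊕b15⊕b24⊕b25⊕b26⊕b27⊕b28⊕b29⊕b30⊕b31 = 0⊕1⊕0⊕1⊕0⊕0⊕1⊕1⊕1⊕1⊕0⊕1⊕1⊕0⊕0⊕0 = 0
s16: b16⊕b17⊕b18⊕b19⊕b20⊕b21⊕b22⊕b23⊕b24⊕b25⊕b26⊕b27⊕b28⊕b29⊕b30⊕b31 = 0⊕1⊕0⊕1⊕0⊕1⊕0⊕1⊕1⊕1⊕0⊕1⊕1⊕0⊕0⊕0 = 0
Syndrome (s16...s1) = 00010 → position 2.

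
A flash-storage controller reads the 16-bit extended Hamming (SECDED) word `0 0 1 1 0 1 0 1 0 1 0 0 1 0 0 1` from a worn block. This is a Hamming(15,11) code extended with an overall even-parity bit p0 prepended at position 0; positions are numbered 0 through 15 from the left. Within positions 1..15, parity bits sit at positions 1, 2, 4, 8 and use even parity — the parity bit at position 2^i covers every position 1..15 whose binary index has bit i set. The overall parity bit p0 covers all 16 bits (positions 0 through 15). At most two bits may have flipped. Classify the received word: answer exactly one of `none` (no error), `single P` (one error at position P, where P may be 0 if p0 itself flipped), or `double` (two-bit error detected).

s1: b1⊕b3⊕b5⊕b7⊕b9⊕b11⊕b13⊕b15 = 0⊕1⊕1⊕1⊕1⊕0⊕0⊕1 = 1
s2: b2⊕b3⊕b6⊕b7⊕b10⊕b11⊕b14⊕b15 = 1⊕1⊕0⊕1⊕0⊕0⊕0⊕1 = 0
s4: b4⊕b5⊕b6⊕b7⊕b12⊕b13⊕b14⊕b15 = 0⊕1⊕0⊕1⊕1⊕0⊕0⊕1 = 0
s8: b8⊕b9⊕b10⊕b11⊕b12⊕b13⊕b14⊕b15 = 0⊕1⊕0⊕0⊕1⊕0⊕0⊕1 = 1
Syndrome (s8...s1) = 1001 → position 9.
Overall parity (XOR of all 16 bits, including p0): 0⊕0⊕1⊕1⊕0⊕1⊕0⊕1⊕0⊕1⊕0⊕0⊕1⊕0⊕0⊕1 = 1
Overall=1, syndrome position=9 → single-bit error at position 9.

single 9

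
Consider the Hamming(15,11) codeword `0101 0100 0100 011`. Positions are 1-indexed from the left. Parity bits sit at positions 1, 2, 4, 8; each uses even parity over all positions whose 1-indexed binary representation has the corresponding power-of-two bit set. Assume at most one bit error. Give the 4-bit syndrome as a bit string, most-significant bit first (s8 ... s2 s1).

s1: b1⊕b3⊕b5⊕b7⊕b9⊕b11⊕b13⊕b15 = 0⊕0⊕0⊕0⊕0⊕0⊕0⊕1 = 1
s2: b2⊕b3⊕b6⊕b7⊕b10⊕b11⊕b14⊕b15 = 1⊕0⊕1⊕0⊕1⊕0⊕1⊕1 = 1
s4: b4⊕b5⊕b6⊕b7⊕b12⊕b13⊕b14⊕b15 = 1⊕0⊕1⊕0⊕0⊕0⊕1⊕1 = 0
s8: b8⊕b9⊕b10⊕b11⊕b12⊕b13⊕b14⊕b15 = 0⊕0⊕1⊕0⊕0⊕0⊕1⊕1 = 1
Syndrome (s8...s1) = 1011 → position 11.

1011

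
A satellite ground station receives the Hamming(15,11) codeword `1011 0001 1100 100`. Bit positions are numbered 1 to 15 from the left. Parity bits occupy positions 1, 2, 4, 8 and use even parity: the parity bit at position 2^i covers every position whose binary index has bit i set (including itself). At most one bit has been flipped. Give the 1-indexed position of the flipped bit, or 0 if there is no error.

0

s1: b1⊕b3⊕b5⊕b7⊕b9⊕b11⊕b13⊕b15 = 1⊕1⊕0⊕0⊕1⊕0⊕1⊕0 = 0
s2: b2⊕b3⊕b6⊕b7⊕b10⊕b11⊕b14⊕b15 = 0⊕1⊕0⊕0⊕1⊕0⊕0⊕0 = 0
s4: b4⊕b5⊕b6⊕b7⊕b12⊕b13⊕b14⊕b15 = 1⊕0⊕0⊕0⊕0⊕1⊕0⊕0 = 0
s8: b8⊕b9⊕b10⊕b11⊕b12⊕b13⊕b14⊕b15 = 1⊕1⊕1⊕0⊕0⊕1⊕0⊕0 = 0
Syndrome (s8...s1) = 0000 → position 0 (no error).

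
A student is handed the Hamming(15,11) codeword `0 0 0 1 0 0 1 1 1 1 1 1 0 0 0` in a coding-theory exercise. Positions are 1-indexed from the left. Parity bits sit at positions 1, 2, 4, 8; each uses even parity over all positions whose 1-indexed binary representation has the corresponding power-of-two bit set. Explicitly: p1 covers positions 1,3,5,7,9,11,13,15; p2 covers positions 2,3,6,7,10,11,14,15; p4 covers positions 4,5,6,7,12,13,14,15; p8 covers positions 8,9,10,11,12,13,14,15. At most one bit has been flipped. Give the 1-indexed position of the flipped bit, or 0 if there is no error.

15

s1: b1⊕b3⊕b5⊕b7⊕b9⊕b11⊕b13⊕b15 = 0⊕0⊕0⊕1⊕1⊕1⊕0⊕0 = 1
s2: b2⊕b3⊕b6⊕b7⊕b10⊕b11⊕b14⊕b15 = 0⊕0⊕0⊕1⊕1⊕1⊕0⊕0 = 1
s4: b4⊕b5⊕b6⊕b7⊕b12⊕b13⊕b14⊕b15 = 1⊕0⊕0⊕1⊕1⊕0⊕0⊕0 = 1
s8: b8⊕b9⊕b10⊕b11⊕b12⊕b13⊕b14⊕b15 = 1⊕1⊕1⊕1⊕1⊕0⊕0⊕0 = 1
Syndrome (s8...s1) = 1111 → position 15.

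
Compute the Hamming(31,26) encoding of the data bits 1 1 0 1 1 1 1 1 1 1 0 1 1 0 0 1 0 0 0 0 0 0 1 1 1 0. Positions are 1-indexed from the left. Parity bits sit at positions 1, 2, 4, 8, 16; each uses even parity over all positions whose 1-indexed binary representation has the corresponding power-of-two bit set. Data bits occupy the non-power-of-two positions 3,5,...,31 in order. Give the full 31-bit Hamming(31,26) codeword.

Place data bits at non-power-of-two positions: b3=1, b5=1, b6=0, b7=1, b9=1, b10=1, b11=1, b12=1, b13=1, b14=1, b15=0, b17=1, b18=1, b19=0, b20=0, b21=1, b22=0, b23=0, b24=0, b25=0, b26=0, b27=0, b28=1, b29=1, b30=1, b31=0.
p1 = XOR of data positions {3,5,7,9,11,13,15,17,19,21,23,25,27,29,31} = 1⊕1⊕1⊕1⊕1⊕1⊕0⊕1⊕0⊕1⊕0⊕0⊕0⊕1⊕0 = 1
p2 = XOR of data positions {3,6,7,10,11,14,15,18,19,22,23,26,27,30,31} = 1⊕0⊕1⊕1⊕1⊕1⊕0⊕1⊕0⊕0⊕0⊕0⊕0⊕1⊕0 = 1
p4 = XOR of data positions {5,6,7,12,13,14,15,20,21,22,23,28,29,30,31} = 1⊕0⊕1⊕1⊕1⊕1⊕0⊕0⊕1⊕0⊕0⊕1⊕1⊕1⊕0 = 1
p8 = XOR of data positions {9,10,11,12,13,14,15,24,25,26,27,28,29,30,31} = 1⊕1⊕1⊕1⊕1⊕1⊕0⊕0⊕0⊕0⊕0⊕1⊕1⊕1⊕0 = 1
p16 = XOR of data positions {17,18,19,20,21,22,23,24,25,26,27,28,29,30,31} = 1⊕1⊕0⊕0⊕1⊕0⊕0⊕0⊕0⊕0⊕0⊕1⊕1⊕1⊕0 = 0
Codeword b1..b31 = 1111101111111100110010000001110

1111101111111100110010000001110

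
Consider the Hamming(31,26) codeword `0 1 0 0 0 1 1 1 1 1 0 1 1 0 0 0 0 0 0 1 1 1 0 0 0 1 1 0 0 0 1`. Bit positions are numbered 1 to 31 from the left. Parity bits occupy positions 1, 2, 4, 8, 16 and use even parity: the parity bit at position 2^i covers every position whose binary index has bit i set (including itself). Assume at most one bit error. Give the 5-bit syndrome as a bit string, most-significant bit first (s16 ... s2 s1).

s1: b1⊕b3⊕b5⊕b7⊕b9⊕b11⊕b13⊕b15⊕b17⊕b19⊕b21⊕b23⊕b25⊕b27⊕b29⊕b31 = 0⊕0⊕0⊕1⊕1⊕0⊕1⊕0⊕0⊕0⊕1⊕0⊕0⊕1⊕0⊕1 = 0
s2: b2⊕b3⊕b6⊕b7⊕b10⊕b11⊕b14⊕b15⊕b18⊕b19⊕b22⊕b23⊕b26⊕b27⊕b30⊕b31 = 1⊕0⊕1⊕1⊕1⊕0⊕0⊕0⊕0⊕0⊕1⊕0⊕1⊕1⊕0⊕1 = 0
s4: b4⊕b5⊕b6⊕b7⊕b12⊕b13⊕b14⊕b15⊕b20⊕b21⊕b22⊕b23⊕b28⊕b29⊕b30⊕b31 = 0⊕0⊕1⊕1⊕1⊕1⊕0⊕0⊕1⊕1⊕1⊕0⊕0⊕0⊕0⊕1 = 0
s8: b8⊕b9⊕b10⊕b11⊕b12⊕b13⊕b14⊕b15⊕b24⊕b25⊕b26⊕b27⊕b28⊕b29⊕b30⊕b31 = 1⊕1⊕1⊕0⊕1⊕1⊕0⊕0⊕0⊕0⊕1⊕1⊕0⊕0⊕0⊕1 = 0
s16: b16⊕b17⊕b18⊕b19⊕b20⊕b21⊕b22⊕b23⊕b24⊕b25⊕b26⊕b27⊕b28⊕b29⊕b30⊕b31 = 0⊕0⊕0⊕0⊕1⊕1⊕1⊕0⊕0⊕0⊕1⊕1⊕0⊕0⊕0⊕1 = 0
Syndrome (s16...s1) = 00000 → position 0 (no error).

00000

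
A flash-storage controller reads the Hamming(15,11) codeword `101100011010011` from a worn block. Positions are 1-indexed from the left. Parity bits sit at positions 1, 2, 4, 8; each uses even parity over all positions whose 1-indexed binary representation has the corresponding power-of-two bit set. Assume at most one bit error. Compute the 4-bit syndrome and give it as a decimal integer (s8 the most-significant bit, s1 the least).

s1: b1⊕b3⊕b5⊕b7⊕b9⊕b11⊕b13⊕b15 = 1⊕1⊕0⊕0⊕1⊕1⊕0⊕1 = 1
s2: b2⊕b3⊕b6⊕b7⊕b10⊕b11⊕b14⊕b15 = 0⊕1⊕0⊕0⊕0⊕1⊕1⊕1 = 0
s4: b4⊕b5⊕b6⊕b7⊕b12⊕b13⊕b14⊕b15 = 1⊕0⊕0⊕0⊕0⊕0⊕1⊕1 = 1
s8: b8⊕b9⊕b10⊕b11⊕b12⊕b13⊕b14⊕b15 = 1⊕1⊕0⊕1⊕0⊕0⊕1⊕1 = 1
Syndrome (s8...s1) = 1101 → position 13.

13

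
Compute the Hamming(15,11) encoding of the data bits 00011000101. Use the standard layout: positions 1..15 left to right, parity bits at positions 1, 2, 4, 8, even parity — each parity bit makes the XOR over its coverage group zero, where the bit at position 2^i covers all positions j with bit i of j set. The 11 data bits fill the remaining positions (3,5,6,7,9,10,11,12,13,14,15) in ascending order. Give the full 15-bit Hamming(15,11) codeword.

Place data bits at non-power-of-two positions: b3=0, b5=0, b6=0, b7=1, b9=1, b10=0, b11=0, b12=0, b13=1, b14=0, b15=1.
p1 = XOR of data positions {3,5,7,9,11,13,15} = 0⊕0⊕1⊕1⊕0⊕1⊕1 = 0
p2 = XOR of data positions {3,6,7,10,11,14,15} = 0⊕0⊕1⊕0⊕0⊕0⊕1 = 0
p4 = XOR of data positions {5,6,7,12,13,14,15} = 0⊕0⊕1⊕0⊕1⊕0⊕1 = 1
p8 = XOR of data positions {9,10,11,12,13,14,15} = 1⊕0⊕0⊕0⊕1⊕0⊕1 = 1
Codeword b1..b15 = 000100111000101

000100111000101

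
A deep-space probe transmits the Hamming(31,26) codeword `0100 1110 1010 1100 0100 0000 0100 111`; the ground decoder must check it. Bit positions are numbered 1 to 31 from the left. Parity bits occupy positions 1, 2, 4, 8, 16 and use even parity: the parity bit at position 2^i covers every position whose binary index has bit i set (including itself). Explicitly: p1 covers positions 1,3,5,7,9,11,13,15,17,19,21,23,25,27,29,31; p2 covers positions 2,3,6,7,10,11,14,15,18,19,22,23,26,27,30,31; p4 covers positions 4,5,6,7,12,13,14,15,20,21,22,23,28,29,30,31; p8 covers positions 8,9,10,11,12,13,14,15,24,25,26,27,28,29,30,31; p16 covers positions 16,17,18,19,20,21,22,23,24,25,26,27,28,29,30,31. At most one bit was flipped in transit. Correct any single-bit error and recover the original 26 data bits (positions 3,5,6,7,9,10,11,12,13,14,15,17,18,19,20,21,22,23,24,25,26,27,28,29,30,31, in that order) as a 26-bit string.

01111010110011000000100111

s1: b1⊕b3⊕b5⊕b7⊕b9⊕b11⊕b13⊕b15⊕b17⊕b19⊕b21⊕b23⊕b25⊕b27⊕b29⊕b31 = 0⊕0⊕1⊕1⊕1⊕1⊕1⊕0⊕0⊕0⊕0⊕0⊕0⊕0⊕1⊕1 = 1
s2: b2⊕b3⊕b6⊕b7⊕b10⊕b11⊕b14⊕b15⊕b18⊕b19⊕b22⊕b23⊕b26⊕b27⊕b30⊕b31 = 1⊕0⊕1⊕1⊕0⊕1⊕1⊕0⊕1⊕0⊕0⊕0⊕1⊕0⊕1⊕1 = 1
s4: b4⊕b5⊕b6⊕b7⊕b12⊕b13⊕b14⊕b15⊕b20⊕b21⊕b22⊕b23⊕b28⊕b29⊕b30⊕b31 = 0⊕1⊕1⊕1⊕0⊕1⊕1⊕0⊕0⊕0⊕0⊕0⊕0⊕1⊕1⊕1 = 0
s8: b8⊕b9⊕b10⊕b11⊕b12⊕b13⊕b14⊕b15⊕b24⊕b25⊕b26⊕b27⊕b28⊕b29⊕b30⊕b31 = 0⊕1⊕0⊕1⊕0⊕1⊕1⊕0⊕0⊕0⊕1⊕0⊕0⊕1⊕1⊕1 = 0
s16: b16⊕b17⊕b18⊕b19⊕b20⊕b21⊕b22⊕b23⊕b24⊕b25⊕b26⊕b27⊕b28⊕b29⊕b30⊕b31 = 0⊕0⊕1⊕0⊕0⊕0⊕0⊕0⊕0⊕0⊕1⊕0⊕0⊕1⊕1⊕1 = 1
Syndrome (s16...s1) = 10011 → position 19.
Flip bit 19: corrected codeword = 0100111010101100011000000100111
Data bits at positions 3,5,6,7,9,10,11,12,13,14,15,17,18,19,20,21,22,23,24,25,26,27,28,29,30,31: 01111010110011000000100111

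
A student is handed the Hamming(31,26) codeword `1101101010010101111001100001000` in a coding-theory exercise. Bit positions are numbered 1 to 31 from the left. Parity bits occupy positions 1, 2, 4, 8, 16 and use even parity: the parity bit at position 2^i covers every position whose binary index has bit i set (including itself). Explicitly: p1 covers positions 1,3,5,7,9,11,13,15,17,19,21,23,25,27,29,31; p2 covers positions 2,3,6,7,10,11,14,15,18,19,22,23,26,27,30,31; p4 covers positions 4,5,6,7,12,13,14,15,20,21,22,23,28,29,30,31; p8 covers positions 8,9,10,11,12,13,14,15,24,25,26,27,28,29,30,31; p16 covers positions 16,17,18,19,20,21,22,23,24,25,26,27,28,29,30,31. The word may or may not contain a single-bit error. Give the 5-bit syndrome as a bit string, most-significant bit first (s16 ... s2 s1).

10011

s1: b1⊕b3⊕b5⊕b7⊕b9⊕b11⊕b13⊕b15⊕b17⊕b19⊕b21⊕b23⊕b25⊕b27⊕b29⊕b31 = 1⊕0⊕1⊕1⊕1⊕0⊕0⊕0⊕1⊕1⊕0⊕1⊕0⊕0⊕0⊕0 = 1
s2: b2⊕b3⊕b6⊕b7⊕b10⊕b11⊕b14⊕b15⊕b18⊕b19⊕b22⊕b23⊕b26⊕b27⊕b30⊕b31 = 1⊕0⊕0⊕1⊕0⊕0⊕1⊕0⊕1⊕1⊕1⊕1⊕0⊕0⊕0⊕0 = 1
s4: b4⊕b5⊕b6⊕b7⊕b12⊕b13⊕b14⊕b15⊕b20⊕b21⊕b22⊕b23⊕b28⊕b29⊕b30⊕b31 = 1⊕1⊕0⊕1⊕1⊕0⊕1⊕0⊕0⊕0⊕1⊕1⊕1⊕0⊕0⊕0 = 0
s8: b8⊕b9⊕b10⊕b11⊕b12⊕b13⊕b14⊕b15⊕b24⊕b25⊕b26⊕b27⊕b28⊕b29⊕b30⊕b31 = 0⊕1⊕0⊕0⊕1⊕0⊕1⊕0⊕0⊕0⊕0⊕0⊕1⊕0⊕0⊕0 = 0
s16: b16⊕b17⊕b18⊕b19⊕b20⊕b21⊕b22⊕b23⊕b24⊕b25⊕b26⊕b27⊕b28⊕b29⊕b30⊕b31 = 1⊕1⊕1⊕1⊕0⊕0⊕1⊕1⊕0⊕0⊕0⊕0⊕1⊕0⊕0⊕0 = 1
Syndrome (s16...s1) = 10011 → position 19.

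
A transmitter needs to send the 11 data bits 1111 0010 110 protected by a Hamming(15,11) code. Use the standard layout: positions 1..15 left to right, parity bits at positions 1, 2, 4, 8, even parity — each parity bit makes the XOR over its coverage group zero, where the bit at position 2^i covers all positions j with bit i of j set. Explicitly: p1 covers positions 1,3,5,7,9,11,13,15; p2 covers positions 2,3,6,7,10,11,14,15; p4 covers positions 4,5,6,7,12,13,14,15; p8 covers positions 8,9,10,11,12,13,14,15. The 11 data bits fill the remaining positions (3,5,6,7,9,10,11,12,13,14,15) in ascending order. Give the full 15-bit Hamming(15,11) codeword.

Place data bits at non-power-of-two positions: b3=1, b5=1, b6=1, b7=1, b9=0, b10=0, b11=1, b12=0, b13=1, b14=1, b15=0.
p1 = XOR of data positions {3,5,7,9,11,13,15} = 1⊕1⊕1⊕0⊕1⊕1⊕0 = 1
p2 = XOR of data positions {3,6,7,10,11,14,15} = 1⊕1⊕1⊕0⊕1⊕1⊕0 = 1
p4 = XOR of data positions {5,6,7,12,13,14,15} = 1⊕1⊕1⊕0⊕1⊕1⊕0 = 1
p8 = XOR of data positions {9,10,11,12,13,14,15} = 0⊕0⊕1⊕0⊕1⊕1⊕0 = 1
Codeword b1..b15 = 111111110010110

111111110010110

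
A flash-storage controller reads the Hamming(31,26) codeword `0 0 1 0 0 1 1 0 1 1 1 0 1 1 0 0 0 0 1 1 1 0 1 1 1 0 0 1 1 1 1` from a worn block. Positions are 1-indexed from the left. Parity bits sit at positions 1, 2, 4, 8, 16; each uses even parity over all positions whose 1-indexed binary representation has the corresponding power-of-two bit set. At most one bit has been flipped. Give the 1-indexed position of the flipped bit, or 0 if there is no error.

13

s1: b1⊕b3⊕b5⊕b7⊕b9⊕b11⊕b13⊕b15⊕b17⊕b19⊕b21⊕b23⊕b25⊕b27⊕b29⊕b31 = 0⊕1⊕0⊕1⊕1⊕1⊕1⊕0⊕0⊕1⊕1⊕1⊕1⊕0⊕1⊕1 = 1
s2: b2⊕b3⊕b6⊕b7⊕b10⊕b11⊕b14⊕b15⊕b18⊕b19⊕b22⊕b23⊕b26⊕b27⊕b30⊕b31 = 0⊕1⊕1⊕1⊕1⊕1⊕1⊕0⊕0⊕1⊕0⊕1⊕0⊕0⊕1⊕1 = 0
s4: b4⊕b5⊕b6⊕b7⊕b12⊕b13⊕b14⊕b15⊕b20⊕b21⊕b22⊕b23⊕b28⊕b29⊕b30⊕b31 = 0⊕0⊕1⊕1⊕0⊕1⊕1⊕0⊕1⊕1⊕0⊕1⊕1⊕1⊕1⊕1 = 1
s8: b8⊕b9⊕b10⊕b11⊕b12⊕b13⊕b14⊕b15⊕b24⊕b25⊕b26⊕b27⊕b28⊕b29⊕b30⊕b31 = 0⊕1⊕1⊕1⊕0⊕1⊕1⊕0⊕1⊕1⊕0⊕0⊕1⊕1⊕1⊕1 = 1
s16: b16⊕b17⊕b18⊕b19⊕b20⊕b21⊕b22⊕b23⊕b24⊕b25⊕b26⊕b27⊕b28⊕b29⊕b30⊕b31 = 0⊕0⊕0⊕1⊕1⊕1⊕0⊕1⊕1⊕1⊕0⊕0⊕1⊕1⊕1⊕1 = 0
Syndrome (s16...s1) = 01101 → position 13.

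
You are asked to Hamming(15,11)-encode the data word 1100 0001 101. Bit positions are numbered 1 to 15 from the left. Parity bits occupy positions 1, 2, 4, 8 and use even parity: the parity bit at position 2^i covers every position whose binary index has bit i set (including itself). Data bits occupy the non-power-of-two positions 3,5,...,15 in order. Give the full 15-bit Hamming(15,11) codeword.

001010010001101

Place data bits at non-power-of-two positions: b3=1, b5=1, b6=0, b7=0, b9=0, b10=0, b11=0, b12=1, b13=1, b14=0, b15=1.
p1 = XOR of data positions {3,5,7,9,11,13,15} = 1⊕1⊕0⊕0⊕0⊕1⊕1 = 0
p2 = XOR of data positions {3,6,7,10,11,14,15} = 1⊕0⊕0⊕0⊕0⊕0⊕1 = 0
p4 = XOR of data positions {5,6,7,12,13,14,15} = 1⊕0⊕0⊕1⊕1⊕0⊕1 = 0
p8 = XOR of data positions {9,10,11,12,13,14,15} = 0⊕0⊕0⊕1⊕1⊕0⊕1 = 1
Codeword b1..b15 = 001010010001101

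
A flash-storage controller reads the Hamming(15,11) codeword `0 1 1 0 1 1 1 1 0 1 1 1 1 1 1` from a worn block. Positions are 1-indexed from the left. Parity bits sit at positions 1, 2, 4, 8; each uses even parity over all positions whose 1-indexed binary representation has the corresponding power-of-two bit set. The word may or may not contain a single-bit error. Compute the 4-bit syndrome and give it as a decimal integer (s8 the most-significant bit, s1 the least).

12

s1: b1⊕b3⊕b5⊕b7⊕b9⊕b11⊕b13⊕b15 = 0⊕1⊕1⊕1⊕0⊕1⊕1⊕1 = 0
s2: b2⊕b3⊕b6⊕b7⊕b10⊕b11⊕b14⊕b15 = 1⊕1⊕1⊕1⊕1⊕1⊕1⊕1 = 0
s4: b4⊕b5⊕b6⊕b7⊕b12⊕b13⊕b14⊕b15 = 0⊕1⊕1⊕1⊕1⊕1⊕1⊕1 = 1
s8: b8⊕b9⊕b10⊕b11⊕b12⊕b13⊕b14⊕b15 = 1⊕0⊕1⊕1⊕1⊕1⊕1⊕1 = 1
Syndrome (s8...s1) = 1100 → position 12.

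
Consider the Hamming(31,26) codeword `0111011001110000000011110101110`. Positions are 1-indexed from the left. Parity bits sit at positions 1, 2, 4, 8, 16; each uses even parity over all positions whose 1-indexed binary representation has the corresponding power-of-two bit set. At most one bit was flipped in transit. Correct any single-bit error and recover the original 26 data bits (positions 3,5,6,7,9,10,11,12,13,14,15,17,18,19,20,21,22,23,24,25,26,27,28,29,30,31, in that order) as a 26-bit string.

s1: b1⊕b3⊕b5⊕b7⊕b9⊕b11⊕b13⊕b15⊕b17⊕b19⊕b21⊕b23⊕b25⊕b27⊕b29⊕b31 = 0⊕1⊕0⊕1⊕0⊕1⊕0⊕0⊕0⊕0⊕1⊕1⊕0⊕0⊕1⊕0 = 0
s2: b2⊕b3⊕b6⊕b7⊕b10⊕b11⊕b14⊕b15⊕b18⊕b19⊕b22⊕b23⊕b26⊕b27⊕b30⊕b31 = 1⊕1⊕1⊕1⊕1⊕1⊕0⊕0⊕0⊕0⊕1⊕1⊕1⊕0⊕1⊕0 = 0
s4: b4⊕b5⊕b6⊕b7⊕b12⊕b13⊕b14⊕b15⊕b20⊕b21⊕b22⊕b23⊕b28⊕b29⊕b30⊕b31 = 1⊕0⊕1⊕1⊕1⊕0⊕0⊕0⊕0⊕1⊕1⊕1⊕1⊕1⊕1⊕0 = 0
s8: b8⊕b9⊕b10⊕b11⊕b12⊕b13⊕b14⊕b15⊕b24⊕b25⊕b26⊕b27⊕b28⊕b29⊕b30⊕b31 = 0⊕0⊕1⊕1⊕1⊕0⊕0⊕0⊕1⊕0⊕1⊕0⊕1⊕1⊕1⊕0 = 0
s16: b16⊕b17⊕b18⊕b19⊕b20⊕b21⊕b22⊕b23⊕b24⊕b25⊕b26⊕b27⊕b28⊕b29⊕b30⊕b31 = 0⊕0⊕0⊕0⊕0⊕1⊕1⊕1⊕1⊕0⊕1⊕0⊕1⊕1⊕1⊕0 = 0
Syndrome (s16...s1) = 00000 → position 0 (no error).
No correction needed.
Data bits at positions 3,5,6,7,9,10,11,12,13,14,15,17,18,19,20,21,22,23,24,25,26,27,28,29,30,31: 10110111000000011110101110

10110111000000011110101110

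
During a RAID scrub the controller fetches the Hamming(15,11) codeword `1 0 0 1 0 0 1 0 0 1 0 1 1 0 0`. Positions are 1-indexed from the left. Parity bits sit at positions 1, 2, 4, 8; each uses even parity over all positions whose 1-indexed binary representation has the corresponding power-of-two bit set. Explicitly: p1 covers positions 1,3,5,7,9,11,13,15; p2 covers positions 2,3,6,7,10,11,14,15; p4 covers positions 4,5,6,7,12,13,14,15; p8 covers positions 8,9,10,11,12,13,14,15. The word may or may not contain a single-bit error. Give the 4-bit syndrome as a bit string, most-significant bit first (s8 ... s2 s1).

s1: b1⊕b3⊕b5⊕b7⊕b9⊕b11⊕b13⊕b15 = 1⊕0⊕0⊕1⊕0⊕0⊕1⊕0 = 1
s2: b2⊕b3⊕b6⊕b7⊕b10⊕b11⊕b14⊕b15 = 0⊕0⊕0⊕1⊕1⊕0⊕0⊕0 = 0
s4: b4⊕b5⊕b6⊕b7⊕b12⊕b13⊕b14⊕b15 = 1⊕0⊕0⊕1⊕1⊕1⊕0⊕0 = 0
s8: b8⊕b9⊕b10⊕b11⊕b12⊕b13⊕b14⊕b15 = 0⊕0⊕1⊕0⊕1⊕1⊕0⊕0 = 1
Syndrome (s8...s1) = 1001 → position 9.

1001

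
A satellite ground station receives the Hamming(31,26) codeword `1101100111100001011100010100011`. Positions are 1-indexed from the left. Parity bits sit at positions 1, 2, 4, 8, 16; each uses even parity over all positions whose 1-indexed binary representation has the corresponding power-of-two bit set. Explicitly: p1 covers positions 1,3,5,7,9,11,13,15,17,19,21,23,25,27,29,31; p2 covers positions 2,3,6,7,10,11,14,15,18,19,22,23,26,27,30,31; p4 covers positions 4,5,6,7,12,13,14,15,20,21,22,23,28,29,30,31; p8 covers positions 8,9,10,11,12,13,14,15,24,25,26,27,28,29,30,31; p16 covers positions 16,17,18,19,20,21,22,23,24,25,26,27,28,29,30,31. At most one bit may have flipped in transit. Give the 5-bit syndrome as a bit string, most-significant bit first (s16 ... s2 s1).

00100

s1: b1⊕b3⊕b5⊕b7⊕b9⊕b11⊕b13⊕b15⊕b17⊕b19⊕b21⊕b23⊕b25⊕b27⊕b29⊕b31 = 1⊕0⊕1⊕0⊕1⊕1⊕0⊕0⊕0⊕1⊕0⊕0⊕0⊕0⊕0⊕1 = 0
s2: b2⊕b3⊕b6⊕b7⊕b10⊕b11⊕b14⊕b15⊕b18⊕b19⊕b22⊕b23⊕b26⊕b27⊕b30⊕b31 = 1⊕0⊕0⊕0⊕1⊕1⊕0⊕0⊕1⊕1⊕0⊕0⊕1⊕0⊕1⊕1 = 0
s4: b4⊕b5⊕b6⊕b7⊕b12⊕b13⊕b14⊕b15⊕b20⊕b21⊕b22⊕b23⊕b28⊕b29⊕b30⊕b31 = 1⊕1⊕0⊕0⊕0⊕0⊕0⊕0⊕1⊕0⊕0⊕0⊕0⊕0⊕1⊕1 = 1
s8: b8⊕b9⊕b10⊕b11⊕b12⊕b13⊕b14⊕b15⊕b24⊕b25⊕b26⊕b27⊕b28⊕b29⊕b30⊕b31 = 1⊕1⊕1⊕1⊕0⊕0⊕0⊕0⊕1⊕0⊕1⊕0⊕0⊕0⊕1⊕1 = 0
s16: b16⊕b17⊕b18⊕b19⊕b20⊕b21⊕b22⊕b23⊕b24⊕b25⊕b26⊕b27⊕b28⊕b29⊕b30⊕b31 = 1⊕0⊕1⊕1⊕1⊕0⊕0⊕0⊕1⊕0⊕1⊕0⊕0⊕0⊕1⊕1 = 0
Syndrome (s16...s1) = 00100 → position 4.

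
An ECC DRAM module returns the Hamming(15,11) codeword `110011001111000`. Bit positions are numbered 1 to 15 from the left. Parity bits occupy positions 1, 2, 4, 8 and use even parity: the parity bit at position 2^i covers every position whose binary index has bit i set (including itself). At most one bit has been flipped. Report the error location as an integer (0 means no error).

4

s1: b1⊕b3⊕b5⊕b7⊕b9⊕b11⊕b13⊕b15 = 1⊕0⊕1⊕0⊕1⊕1⊕0⊕0 = 0
s2: b2⊕b3⊕b6⊕b7⊕b10⊕b11⊕b14⊕b15 = 1⊕0⊕1⊕0⊕1⊕1⊕0⊕0 = 0
s4: b4⊕b5⊕b6⊕b7⊕b12⊕b13⊕b14⊕b15 = 0⊕1⊕1⊕0⊕1⊕0⊕0⊕0 = 1
s8: b8⊕b9⊕b10⊕b11⊕b12⊕b13⊕b14⊕b15 = 0⊕1⊕1⊕1⊕1⊕0⊕0⊕0 = 0
Syndrome (s8...s1) = 0100 → position 4.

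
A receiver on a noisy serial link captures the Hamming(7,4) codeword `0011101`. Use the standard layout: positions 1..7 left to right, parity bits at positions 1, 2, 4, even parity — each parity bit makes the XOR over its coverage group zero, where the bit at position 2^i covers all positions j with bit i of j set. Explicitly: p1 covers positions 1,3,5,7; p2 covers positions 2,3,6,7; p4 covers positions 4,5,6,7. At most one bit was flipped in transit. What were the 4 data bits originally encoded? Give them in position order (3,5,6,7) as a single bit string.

s1: b1⊕b3⊕b5⊕b7 = 0⊕1⊕1⊕1 = 1
s2: b2⊕b3⊕b6⊕b7 = 0⊕1⊕0⊕1 = 0
s4: b4⊕b5⊕b6⊕b7 = 1⊕1⊕0⊕1 = 1
Syndrome (s4...s1) = 101 → position 5.
Flip bit 5: corrected codeword = 0011001
Data bits at positions 3,5,6,7: 1001

1001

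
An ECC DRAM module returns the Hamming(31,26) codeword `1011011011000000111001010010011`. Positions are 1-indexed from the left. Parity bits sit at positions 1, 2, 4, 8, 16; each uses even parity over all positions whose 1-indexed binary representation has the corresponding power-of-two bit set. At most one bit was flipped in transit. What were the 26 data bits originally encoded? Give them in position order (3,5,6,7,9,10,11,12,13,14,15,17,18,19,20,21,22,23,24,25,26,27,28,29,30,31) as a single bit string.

10111100000111001010010011

s1: b1⊕b3⊕b5⊕b7⊕b9⊕b11⊕b13⊕b15⊕b17⊕b19⊕b21⊕b23⊕b25⊕b27⊕b29⊕b31 = 1⊕1⊕0⊕1⊕1⊕0⊕0⊕0⊕1⊕1⊕0⊕0⊕0⊕1⊕0⊕1 = 0
s2: b2⊕b3⊕b6⊕b7⊕b10⊕b11⊕b14⊕b15⊕b18⊕b19⊕b22⊕b23⊕b26⊕b27⊕b30⊕b31 = 0⊕1⊕1⊕1⊕1⊕0⊕0⊕0⊕1⊕1⊕1⊕0⊕0⊕1⊕1⊕1 = 0
s4: b4⊕b5⊕b6⊕b7⊕b12⊕b13⊕b14⊕b15⊕b20⊕b21⊕b22⊕b23⊕b28⊕b29⊕b30⊕b31 = 1⊕0⊕1⊕1⊕0⊕0⊕0⊕0⊕0⊕0⊕1⊕0⊕0⊕0⊕1⊕1 = 0
s8: b8⊕b9⊕b10⊕b11⊕b12⊕b13⊕b14⊕b15⊕b24⊕b25⊕b26⊕b27⊕b28⊕b29⊕b30⊕b31 = 0⊕1⊕1⊕0⊕0⊕0⊕0⊕0⊕1⊕0⊕0⊕1⊕0⊕0⊕1⊕1 = 0
s16: b16⊕b17⊕b18⊕b19⊕b20⊕b21⊕b22⊕b23⊕b24⊕b25⊕b26⊕b27⊕b28⊕b29⊕b30⊕b31 = 0⊕1⊕1⊕1⊕0⊕0⊕1⊕0⊕1⊕0⊕0⊕1⊕0⊕0⊕1⊕1 = 0
Syndrome (s16...s1) = 00000 → position 0 (no error).
No correction needed.
Data bits at positions 3,5,6,7,9,10,11,12,13,14,15,17,18,19,20,21,22,23,24,25,26,27,28,29,30,31: 10111100000111001010010011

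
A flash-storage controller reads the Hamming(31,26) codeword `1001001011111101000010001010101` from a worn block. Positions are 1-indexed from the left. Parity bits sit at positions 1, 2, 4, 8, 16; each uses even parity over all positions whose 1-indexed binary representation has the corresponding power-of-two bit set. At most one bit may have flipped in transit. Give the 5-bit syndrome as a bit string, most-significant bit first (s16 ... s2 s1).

s1: b1⊕b3⊕b5⊕b7⊕b9⊕b11⊕b13⊕b15⊕b17⊕b19⊕b21⊕b23⊕b25⊕b27⊕b29⊕b31 = 1⊕0⊕0⊕1⊕1⊕1⊕1⊕0⊕0⊕0⊕1⊕0⊕1⊕1⊕1⊕1 = 0
s2: b2⊕b3⊕b6⊕b7⊕b10⊕b11⊕b14⊕b15⊕b18⊕b19⊕b22⊕b23⊕b26⊕b27⊕b30⊕b31 = 0⊕0⊕0⊕1⊕1⊕1⊕1⊕0⊕0⊕0⊕0⊕0⊕0⊕1⊕0⊕1 = 0
s4: b4⊕b5⊕b6⊕b7⊕b12⊕b13⊕b14⊕b15⊕b20⊕b21⊕b22⊕b23⊕b28⊕b29⊕b30⊕b31 = 1⊕0⊕0⊕1⊕1⊕1⊕1⊕0⊕0⊕1⊕0⊕0⊕0⊕1⊕0⊕1 = 0
s8: b8⊕b9⊕b10⊕b11⊕b12⊕b13⊕b14⊕b15⊕b24⊕b25⊕b26⊕b27⊕b28⊕b29⊕b30⊕b31 = 0⊕1⊕1⊕1⊕1⊕1⊕1⊕0⊕0⊕1⊕0⊕1⊕0⊕1⊕0⊕1 = 0
s16: b16⊕b17⊕b18⊕b19⊕b20⊕b21⊕b22⊕b23⊕b24⊕b25⊕b26⊕b27⊕b28⊕b29⊕b30⊕b31 = 1⊕0⊕0⊕0⊕0⊕1⊕0⊕0⊕0⊕1⊕0⊕1⊕0⊕1⊕0⊕1 = 0
Syndrome (s16...s1) = 00000 → position 0 (no error).

00000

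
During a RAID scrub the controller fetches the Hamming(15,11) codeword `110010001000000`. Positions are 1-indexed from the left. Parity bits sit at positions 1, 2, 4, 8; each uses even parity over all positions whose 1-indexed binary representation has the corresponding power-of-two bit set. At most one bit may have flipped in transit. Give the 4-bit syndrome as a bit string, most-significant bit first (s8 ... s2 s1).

1111

s1: b1⊕b3⊕b5⊕b7⊕b9⊕b11⊕b13⊕b15 = 1⊕0⊕1⊕0⊕1⊕0⊕0⊕0 = 1
s2: b2⊕b3⊕b6⊕b7⊕b10⊕b11⊕b14⊕b15 = 1⊕0⊕0⊕0⊕0⊕0⊕0⊕0 = 1
s4: b4⊕b5⊕b6⊕b7⊕b12⊕b13⊕b14⊕b15 = 0⊕1⊕0⊕0⊕0⊕0⊕0⊕0 = 1
s8: b8⊕b9⊕b10⊕b11⊕b12⊕b13⊕b14⊕b15 = 0⊕1⊕0⊕0⊕0⊕0⊕0⊕0 = 1
Syndrome (s8...s1) = 1111 → position 15.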